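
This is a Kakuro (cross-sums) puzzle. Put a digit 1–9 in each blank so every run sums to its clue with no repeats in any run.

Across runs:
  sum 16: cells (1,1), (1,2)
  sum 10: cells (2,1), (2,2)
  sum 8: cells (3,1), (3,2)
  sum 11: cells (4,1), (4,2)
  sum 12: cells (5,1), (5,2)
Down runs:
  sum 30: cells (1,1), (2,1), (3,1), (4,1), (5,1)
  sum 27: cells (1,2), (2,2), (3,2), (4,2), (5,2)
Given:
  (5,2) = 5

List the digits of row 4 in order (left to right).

3 8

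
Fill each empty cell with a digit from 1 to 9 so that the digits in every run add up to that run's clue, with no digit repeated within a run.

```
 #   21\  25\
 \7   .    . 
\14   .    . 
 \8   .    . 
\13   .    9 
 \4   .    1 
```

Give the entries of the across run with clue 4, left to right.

3 1

4 in 2 cells must be {1,3}.
R4C1 = 13 − 9 = 4 completes the 13 across.
R5C1 = 4 − 1 = 3 completes the 4 across.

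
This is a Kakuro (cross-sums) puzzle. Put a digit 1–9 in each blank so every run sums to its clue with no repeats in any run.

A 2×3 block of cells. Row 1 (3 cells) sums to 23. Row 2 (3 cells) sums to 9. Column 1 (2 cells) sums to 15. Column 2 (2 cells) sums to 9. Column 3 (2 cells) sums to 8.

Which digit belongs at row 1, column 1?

23 in 3 cells must be {6,8,9}.
The 23 across and the 8 down share only 6, so (1,3) = 6.
The 9 across and the 15 down share only 6, so (2,1) = 6.
(2,3) = 8 − 6 = 2 completes the 8 down.
(1,1) = 15 − 6 = 9 completes the 15 down.
(1,2) = 23 − 15 = 8 completes the 23 across.
(2,2) = 9 − 8 = 1 completes the 9 across.

9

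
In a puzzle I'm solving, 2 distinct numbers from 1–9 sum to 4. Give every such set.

2 distinct digits from 1–9 sum between 3 and 17.
Only one set works: {1,3}.

{1,3}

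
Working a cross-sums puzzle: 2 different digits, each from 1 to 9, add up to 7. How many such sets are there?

3

2 distinct digits from 1–9 sum between 3 and 17.
Enumerating: {1,6}, {2,5}, {3,4}.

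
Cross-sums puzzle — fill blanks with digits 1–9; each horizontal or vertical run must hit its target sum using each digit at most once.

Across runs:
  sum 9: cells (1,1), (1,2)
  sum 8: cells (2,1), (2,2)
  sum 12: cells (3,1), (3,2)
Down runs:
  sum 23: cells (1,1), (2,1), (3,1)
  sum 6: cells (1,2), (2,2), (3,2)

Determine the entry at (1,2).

1

23 in 3 cells must be {6,8,9}; 6 in 3 cells must be {1,2,3}.
The 8 across and the 23 down share only 6, so (2,1) = 6.
(2,2) = 8 − 6 = 2 completes the 8 across.
Given what's placed, (3,2) must be 3 to fit the 12 across and 6 down.
(1,1) = 8: the only remaining digit allowed by both the 9 across and the 23 down.
(1,2) = 9 − 8 = 1 completes the 9 across.
(3,1) = 12 − 3 = 9 completes the 12 across.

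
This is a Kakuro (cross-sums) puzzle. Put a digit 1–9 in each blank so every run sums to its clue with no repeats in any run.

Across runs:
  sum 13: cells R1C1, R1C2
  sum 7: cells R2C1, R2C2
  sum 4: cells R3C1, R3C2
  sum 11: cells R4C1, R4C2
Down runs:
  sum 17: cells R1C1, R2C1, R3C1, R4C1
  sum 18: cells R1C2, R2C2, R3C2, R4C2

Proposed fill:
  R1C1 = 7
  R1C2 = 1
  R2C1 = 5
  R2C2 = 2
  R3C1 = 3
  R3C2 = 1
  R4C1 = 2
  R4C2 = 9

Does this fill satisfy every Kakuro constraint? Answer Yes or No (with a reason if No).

No — the across run R1C1–R1C2 sums to 8, not 13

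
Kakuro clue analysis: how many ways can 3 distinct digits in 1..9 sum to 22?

2

3 distinct digits from 1–9 sum between 6 and 24.
Enumerating: {5,8,9}, {6,7,9}.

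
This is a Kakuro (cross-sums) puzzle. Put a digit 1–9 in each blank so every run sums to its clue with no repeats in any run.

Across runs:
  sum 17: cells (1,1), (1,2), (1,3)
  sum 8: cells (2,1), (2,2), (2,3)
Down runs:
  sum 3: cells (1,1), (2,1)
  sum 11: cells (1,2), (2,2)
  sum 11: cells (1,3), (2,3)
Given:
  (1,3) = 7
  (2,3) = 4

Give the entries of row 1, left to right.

2 8 7

3 in 2 cells must be {1,2}.
(2,1) = 1: the only remaining digit allowed by both the 8 across and the 3 down.
(2,2) = 8 − 5 = 3 completes the 8 across.
(1,1) = 3 − 1 = 2 completes the 3 down.
(1,2) = 17 − 9 = 8 completes the 17 across.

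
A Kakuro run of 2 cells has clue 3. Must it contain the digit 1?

Yes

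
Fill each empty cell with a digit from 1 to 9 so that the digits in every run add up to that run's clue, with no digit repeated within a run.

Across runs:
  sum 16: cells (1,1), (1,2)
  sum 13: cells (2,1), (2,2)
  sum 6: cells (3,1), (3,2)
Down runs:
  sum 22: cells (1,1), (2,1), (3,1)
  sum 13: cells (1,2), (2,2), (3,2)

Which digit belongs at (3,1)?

5

16 in 2 cells must be {7,9}.
The 6 across and the 22 down share only 5, so (3,1) = 5.
(3,2) = 6 − 5 = 1 completes the 6 across.
Given what's placed, (1,1) must be 9 to fit the 16 across and 22 down.
(1,2) = 16 − 9 = 7 completes the 16 across.
(2,1) = 22 − 14 = 8 completes the 22 down.
(2,2) = 13 − 8 = 5 completes the 13 across.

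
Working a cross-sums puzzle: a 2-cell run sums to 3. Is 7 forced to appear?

The only way to make 3 from 2 distinct digits is {1,2}, which does not contain 7.

No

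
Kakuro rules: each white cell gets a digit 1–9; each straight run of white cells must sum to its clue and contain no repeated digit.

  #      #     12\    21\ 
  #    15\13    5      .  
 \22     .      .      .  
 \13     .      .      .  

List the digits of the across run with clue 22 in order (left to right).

7 6 9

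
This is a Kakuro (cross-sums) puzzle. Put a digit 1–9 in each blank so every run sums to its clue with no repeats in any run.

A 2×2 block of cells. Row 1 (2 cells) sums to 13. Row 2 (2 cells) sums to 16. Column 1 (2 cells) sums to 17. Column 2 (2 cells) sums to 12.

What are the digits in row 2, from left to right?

9 7

16 in 2 cells must be {7,9}; 17 in 2 cells must be {8,9}.
The 16 across and the 17 down share only 9, so (2,1) = 9.
(2,2) = 16 − 9 = 7 completes the 16 across.
(1,1) = 17 − 9 = 8 completes the 17 down.
(1,2) = 13 − 8 = 5 completes the 13 across.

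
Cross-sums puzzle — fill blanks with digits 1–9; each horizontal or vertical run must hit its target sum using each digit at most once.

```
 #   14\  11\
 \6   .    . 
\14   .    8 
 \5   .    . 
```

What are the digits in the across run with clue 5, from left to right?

3 2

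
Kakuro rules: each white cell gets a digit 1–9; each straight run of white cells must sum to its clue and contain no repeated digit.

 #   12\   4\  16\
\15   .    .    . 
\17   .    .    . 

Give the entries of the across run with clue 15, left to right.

4 in 2 cells must be {1,3}; 16 in 2 cells must be {7,9}.
Nothing is forced directly, so branch on R1C2, whose candidates are 1 or 3. If R1C2 = 1: that forces R1C3 = 9, R2C2 = 3, after which R2C3 would have to be in {5,6,8,9} for the 17 across but in {7} for the 16 down — contradiction. So R1C2 = 3.
Given what's placed, R1C3 must be 7 to fit the 15 across and 16 down.
R2C2 = 4 − 3 = 1 completes the 4 down.
R2C3 = 16 − 7 = 9 completes the 16 down.
R1C1 = 15 − 10 = 5 completes the 15 across.
R2C1 = 17 − 10 = 7 completes the 17 across.

5 3 7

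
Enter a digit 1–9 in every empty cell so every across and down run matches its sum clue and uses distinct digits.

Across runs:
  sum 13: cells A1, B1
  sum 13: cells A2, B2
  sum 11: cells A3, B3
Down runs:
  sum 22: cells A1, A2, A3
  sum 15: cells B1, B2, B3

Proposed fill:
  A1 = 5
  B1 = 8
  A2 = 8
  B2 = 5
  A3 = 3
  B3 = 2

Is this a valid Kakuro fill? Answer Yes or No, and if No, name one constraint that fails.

No — the across run A3–B3 sums to 5, not 11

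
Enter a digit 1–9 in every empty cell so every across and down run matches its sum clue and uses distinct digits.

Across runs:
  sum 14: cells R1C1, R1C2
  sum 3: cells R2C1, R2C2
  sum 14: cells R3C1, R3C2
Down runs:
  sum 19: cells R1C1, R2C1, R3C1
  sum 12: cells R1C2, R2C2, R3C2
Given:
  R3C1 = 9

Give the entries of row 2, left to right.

3 in 2 cells must be {1,2}.
R2C1 = 2: the only remaining digit allowed by both the 3 across and the 19 down.
R2C2 = 3 − 2 = 1 completes the 3 across.
R3C2 = 14 − 9 = 5 completes the 14 across.
R1C1 = 19 − 11 = 8 completes the 19 down.
R1C2 = 14 − 8 = 6 completes the 14 across.

2, 1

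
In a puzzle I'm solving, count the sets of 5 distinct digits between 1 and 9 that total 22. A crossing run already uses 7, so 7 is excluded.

5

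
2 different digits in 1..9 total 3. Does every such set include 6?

No

The only way to make 3 from 2 distinct digits is {1,2}, which does not contain 6.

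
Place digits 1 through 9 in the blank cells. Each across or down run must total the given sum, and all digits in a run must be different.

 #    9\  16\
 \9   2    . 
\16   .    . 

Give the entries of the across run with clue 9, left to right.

2 7

16 in 2 cells must be {7,9}.
R1C2 = 9 − 2 = 7 completes the 9 across.
R2C1 = 9 − 2 = 7 completes the 9 down.
R2C2 = 16 − 7 = 9 completes the 16 across.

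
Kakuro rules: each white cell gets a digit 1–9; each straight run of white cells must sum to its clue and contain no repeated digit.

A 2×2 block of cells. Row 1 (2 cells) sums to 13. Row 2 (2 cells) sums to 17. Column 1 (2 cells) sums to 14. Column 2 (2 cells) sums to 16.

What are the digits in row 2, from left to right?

17 in 2 cells must be {8,9}; 16 in 2 cells must be {7,9}.
The 17 across and the 16 down share only 9, so (2,2) = 9.
(1,2) = 16 − 9 = 7 completes the 16 down.
(2,1) = 17 − 9 = 8 completes the 17 across.
(1,1) = 13 − 7 = 6 completes the 13 across.

8 9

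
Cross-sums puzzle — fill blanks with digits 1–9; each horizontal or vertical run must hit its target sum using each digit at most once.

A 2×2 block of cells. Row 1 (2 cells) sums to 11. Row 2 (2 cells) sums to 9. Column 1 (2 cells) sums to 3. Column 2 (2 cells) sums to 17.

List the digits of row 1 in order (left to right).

2 9

3 in 2 cells must be {1,2}; 17 in 2 cells must be {8,9}.
The 11 across and the 3 down share only 2, so (1,1) = 2.
(1,2) = 11 − 2 = 9 completes the 11 across.
(2,1) = 3 − 2 = 1 completes the 3 down.
(2,2) = 9 − 1 = 8 completes the 9 across.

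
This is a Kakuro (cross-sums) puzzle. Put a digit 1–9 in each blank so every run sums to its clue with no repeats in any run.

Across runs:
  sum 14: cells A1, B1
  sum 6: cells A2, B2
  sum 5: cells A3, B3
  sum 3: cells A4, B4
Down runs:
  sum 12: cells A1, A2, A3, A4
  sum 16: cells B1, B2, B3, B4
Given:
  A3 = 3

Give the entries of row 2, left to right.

3 in 2 cells must be {1,2}.
A1 = 6: the only remaining digit allowed by both the 14 across and the 12 down.
B1 = 14 − 6 = 8 completes the 14 across.
B3 = 5 − 3 = 2 completes the 5 across.
Given what's placed, B4 must be 1 to fit the 3 across and 16 down.
B2 = 16 − 11 = 5 completes the 16 down.
A4 = 3 − 1 = 2 completes the 3 across.
A2 = 6 − 5 = 1 completes the 6 across.

1, 5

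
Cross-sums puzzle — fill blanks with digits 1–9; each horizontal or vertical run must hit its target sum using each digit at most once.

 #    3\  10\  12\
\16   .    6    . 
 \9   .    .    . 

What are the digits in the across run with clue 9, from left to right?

3 in 2 cells must be {1,2}.
R2C2 = 10 − 6 = 4 completes the 10 down.
Given what's placed, R2C3 must be 3 to fit the 9 across and 12 down.
R1C3 = 12 − 3 = 9 completes the 12 down.
R2C1 = 9 − 7 = 2 completes the 9 across.
R1C1 = 16 − 15 = 1 completes the 16 across.

2 4 3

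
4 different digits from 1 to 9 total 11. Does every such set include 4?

No

The only way to make 11 from 4 distinct digits is {1,2,3,5}, which does not contain 4.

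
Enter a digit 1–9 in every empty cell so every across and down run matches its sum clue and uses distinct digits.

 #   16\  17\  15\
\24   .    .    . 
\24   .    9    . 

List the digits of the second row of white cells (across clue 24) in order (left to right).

24 in 3 cells must be {7,8,9}; 16 in 2 cells must be {7,9}; 17 in 2 cells must be {8,9}.
R1C2 = 17 − 9 = 8 completes the 17 down.
R2C1 = 7: the only remaining digit allowed by both the 24 across and the 16 down.
R2C3 = 24 − 16 = 8 completes the 24 across.
R1C1 = 16 − 7 = 9 completes the 16 down.
R1C3 = 24 − 17 = 7 completes the 24 across.

7 9 8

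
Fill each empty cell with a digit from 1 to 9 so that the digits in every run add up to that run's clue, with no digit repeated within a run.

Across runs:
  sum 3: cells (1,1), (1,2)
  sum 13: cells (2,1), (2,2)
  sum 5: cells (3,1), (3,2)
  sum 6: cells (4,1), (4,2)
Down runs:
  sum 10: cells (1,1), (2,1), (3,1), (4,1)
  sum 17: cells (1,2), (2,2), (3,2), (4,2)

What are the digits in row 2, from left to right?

3 in 2 cells must be {1,2}; 10 in 4 cells must be {1,2,3,4}.
Only 4 fits (2,1) under both its across sum 13 and down sum 10.
(2,2) = 13 − 4 = 9 completes the 13 across.

4 9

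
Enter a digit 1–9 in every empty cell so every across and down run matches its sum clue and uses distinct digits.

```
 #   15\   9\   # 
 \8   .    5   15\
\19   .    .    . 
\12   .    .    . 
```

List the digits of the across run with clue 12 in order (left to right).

5, 1, 6

R1C1 = 8 − 5 = 3 completes the 8 across.
R2C2 = 3: the only remaining digit allowed by both the 19 across and the 9 down.
R3C2 = 9 − 8 = 1 completes the 9 down.
Given what's placed, R2C1 must be 7 to fit the 19 across and 15 down.
R2C3 = 19 − 10 = 9 completes the 19 across.
R3C1 = 15 − 10 = 5 completes the 15 down.
R3C3 = 12 − 6 = 6 completes the 12 across.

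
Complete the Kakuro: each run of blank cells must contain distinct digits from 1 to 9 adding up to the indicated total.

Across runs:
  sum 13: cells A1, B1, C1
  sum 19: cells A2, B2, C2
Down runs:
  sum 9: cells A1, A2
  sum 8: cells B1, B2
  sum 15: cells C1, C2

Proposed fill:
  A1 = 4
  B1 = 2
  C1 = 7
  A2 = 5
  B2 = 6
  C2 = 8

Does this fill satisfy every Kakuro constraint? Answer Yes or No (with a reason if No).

Yes

Across: 4+2+7=13; 5+6+8=19. Down: 4+5=9; 2+6=8; 7+8=15. No digit repeats within any run.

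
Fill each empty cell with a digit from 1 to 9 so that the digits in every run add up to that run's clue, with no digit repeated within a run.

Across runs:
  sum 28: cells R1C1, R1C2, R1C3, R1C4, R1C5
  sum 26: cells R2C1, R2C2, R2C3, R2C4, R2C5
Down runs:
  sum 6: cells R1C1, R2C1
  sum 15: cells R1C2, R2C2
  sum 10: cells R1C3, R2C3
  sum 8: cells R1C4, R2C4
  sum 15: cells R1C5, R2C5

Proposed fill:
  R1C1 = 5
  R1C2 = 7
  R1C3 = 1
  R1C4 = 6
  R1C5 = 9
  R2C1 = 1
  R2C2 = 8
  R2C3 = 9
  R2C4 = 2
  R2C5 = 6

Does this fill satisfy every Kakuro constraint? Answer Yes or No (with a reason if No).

Across: 5+7+1+6+9=28; 1+8+9+2+6=26. Down: 5+1=6; 7+8=15; 1+9=10; 6+2=8; 9+6=15. No digit repeats within any run.

Yes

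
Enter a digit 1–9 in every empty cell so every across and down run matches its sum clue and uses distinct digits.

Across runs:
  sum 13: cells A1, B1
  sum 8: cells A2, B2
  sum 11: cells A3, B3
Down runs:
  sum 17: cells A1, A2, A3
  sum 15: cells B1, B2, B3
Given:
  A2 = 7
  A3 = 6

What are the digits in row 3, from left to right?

A1 = 17 − 13 = 4 completes the 17 down.
B1 = 13 − 4 = 9 completes the 13 across.
B2 = 8 − 7 = 1 completes the 8 across.
B3 = 11 − 6 = 5 completes the 11 across.

6 5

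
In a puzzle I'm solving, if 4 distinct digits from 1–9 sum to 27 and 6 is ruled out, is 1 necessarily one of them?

No

The only way to make 27 from 4 distinct digits under that restriction is {3,7,8,9}, which does not contain 1.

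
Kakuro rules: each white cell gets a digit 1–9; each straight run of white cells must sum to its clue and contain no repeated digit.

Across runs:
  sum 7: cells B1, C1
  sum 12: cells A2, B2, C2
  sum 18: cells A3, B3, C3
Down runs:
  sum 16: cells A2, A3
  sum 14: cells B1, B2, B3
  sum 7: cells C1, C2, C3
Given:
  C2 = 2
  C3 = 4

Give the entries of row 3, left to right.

16 in 2 cells must be {7,9}; 7 in 3 cells must be {1,2,4}.
C1 = 7 − 6 = 1 completes the 7 down.
A3 = 9: the only remaining digit allowed by both the 18 across and the 16 down.
B3 = 18 − 13 = 5 completes the 18 across.
B1 = 7 − 1 = 6 completes the 7 across.
A2 = 16 − 9 = 7 completes the 16 down.
B2 = 12 − 9 = 3 completes the 12 across.

9 5 4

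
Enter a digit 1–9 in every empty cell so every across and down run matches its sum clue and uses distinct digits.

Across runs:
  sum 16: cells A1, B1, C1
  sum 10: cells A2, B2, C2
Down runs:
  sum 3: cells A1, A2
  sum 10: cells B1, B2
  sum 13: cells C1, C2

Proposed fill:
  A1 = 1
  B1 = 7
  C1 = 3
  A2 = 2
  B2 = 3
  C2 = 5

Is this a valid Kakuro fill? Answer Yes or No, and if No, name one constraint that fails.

No — the down run C1–C2 sums to 8, not 13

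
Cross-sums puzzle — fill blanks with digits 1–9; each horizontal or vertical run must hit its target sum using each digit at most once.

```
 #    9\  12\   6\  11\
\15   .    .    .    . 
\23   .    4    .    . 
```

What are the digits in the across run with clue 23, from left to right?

R1C2 = 12 − 4 = 8 completes the 12 down.
No cell is forced outright now. R1C4 can only be 2 or 4 (the digits allowed by both its 15 across and its 11 down). If R1C4 = 4: that forces R2C4 = 7, R2C1 = 3, after which R2C3 would have to be in {9} for the 23 across but in {1,2,4,5} for the 6 down — contradiction. So R1C4 = 2.
R2C4 = 11 − 2 = 9 completes the 11 down.
Given what's placed, R2C3 must be 2 to fit the 23 across and 6 down.
R1C3 = 6 − 2 = 4 completes the 6 down.
R2C1 = 23 − 15 = 8 completes the 23 across.
R1C1 = 15 − 14 = 1 completes the 15 across.

8 4 2 9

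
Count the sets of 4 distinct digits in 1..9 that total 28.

2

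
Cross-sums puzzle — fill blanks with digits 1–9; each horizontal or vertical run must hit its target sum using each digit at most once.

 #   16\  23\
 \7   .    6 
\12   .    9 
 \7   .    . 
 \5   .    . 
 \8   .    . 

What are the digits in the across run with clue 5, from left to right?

4 1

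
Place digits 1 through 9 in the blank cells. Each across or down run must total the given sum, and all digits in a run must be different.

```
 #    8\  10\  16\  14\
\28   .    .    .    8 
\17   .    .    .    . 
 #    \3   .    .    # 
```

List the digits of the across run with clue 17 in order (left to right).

2 4 5 6

3 in 2 cells must be {1,2}.
R2C4 = 14 − 8 = 6 completes the 14 down.
Nothing is forced directly, so branch on R1C1, whose candidates are 5 or 6 or 7. If R1C1 = 5: that forces R1C2 = 6, R1C3 = 9, R2C1 = 3, R2C2 = 1, after which R2C3 would have to be in {7} for the 17 across but in {1,2,3,4,5,6} for the 16 down — contradiction. If R1C1 = 7: that forces R1C2 = 4, R1C3 = 9, R2C1 = 1, after which R2C2 would have to be in {2,3,7,8} for the 17 across but in {1,5} for the 10 down — contradiction. So R1C1 = 6.
R1C2 = 5: the only remaining digit allowed by both the 28 across and the 10 down.
R1C3 = 28 − 19 = 9 completes the 28 across.
R2C1 = 8 − 6 = 2 completes the 8 down.
No cell is forced outright now. R2C2 can only be 1 or 4 (the digits allowed by both its 17 across and its 10 down). If R2C2 = 1: then R2C3 would have to be in {8} for the 17 across but in {1,2,3,4,5,6} for the 16 down — contradiction. So R2C2 = 4.
R2C3 = 17 − 12 = 5 completes the 17 across.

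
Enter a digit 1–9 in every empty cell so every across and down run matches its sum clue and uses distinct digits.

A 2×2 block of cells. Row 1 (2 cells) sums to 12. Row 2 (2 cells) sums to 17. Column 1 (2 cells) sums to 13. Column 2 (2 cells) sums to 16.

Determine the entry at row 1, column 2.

17 in 2 cells must be {8,9}; 16 in 2 cells must be {7,9}.
The 17 across and the 16 down share only 9, so (2,2) = 9.
(1,2) = 16 − 9 = 7 completes the 16 down.
(2,1) = 17 − 9 = 8 completes the 17 across.
(1,1) = 12 − 7 = 5 completes the 12 across.

7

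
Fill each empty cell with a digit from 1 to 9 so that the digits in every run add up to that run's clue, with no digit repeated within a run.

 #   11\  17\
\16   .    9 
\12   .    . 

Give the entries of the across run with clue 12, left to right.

16 in 2 cells must be {7,9}; 17 in 2 cells must be {8,9}.
R1C1 = 16 − 9 = 7 completes the 16 across.
R2C1 = 11 − 7 = 4 completes the 11 down.
R2C2 = 12 − 4 = 8 completes the 12 across.

4 8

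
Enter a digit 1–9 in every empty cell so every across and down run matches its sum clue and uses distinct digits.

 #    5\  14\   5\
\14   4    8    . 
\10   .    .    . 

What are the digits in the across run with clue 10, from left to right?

1, 6, 3

R1C3 = 14 − 12 = 2 completes the 14 across.
R2C1 = 5 − 4 = 1 completes the 5 down.
R2C2 = 14 − 8 = 6 completes the 14 down.
R2C3 = 10 − 7 = 3 completes the 10 across.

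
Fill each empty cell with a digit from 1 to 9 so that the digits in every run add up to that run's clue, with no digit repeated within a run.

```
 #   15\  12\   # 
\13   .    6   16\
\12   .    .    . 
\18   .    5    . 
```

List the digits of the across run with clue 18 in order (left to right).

6, 5, 7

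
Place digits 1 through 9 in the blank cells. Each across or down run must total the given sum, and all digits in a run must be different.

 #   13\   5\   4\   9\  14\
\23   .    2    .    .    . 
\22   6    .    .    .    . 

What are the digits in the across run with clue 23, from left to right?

7 2 3 5 6

4 in 2 cells must be {1,3}.
R1C1 = 13 − 6 = 7 completes the 13 down.
R2C2 = 5 − 2 = 3 completes the 5 down.
R2C3 = 1: the only remaining digit allowed by both the 22 across and the 4 down.
R1C3 = 4 − 1 = 3 completes the 4 down.
Nothing is forced directly, so branch on R2C5, whose candidates are 5 or 8. If R2C5 = 5: then R1C5 would have to be in {5,6} for the 23 across but in {9} for the 14 down — contradiction. So R2C5 = 8.
R1C5 = 14 − 8 = 6 completes the 14 down.
R2C4 = 22 − 18 = 4 completes the 22 across.
R1C4 = 23 − 18 = 5 completes the 23 across.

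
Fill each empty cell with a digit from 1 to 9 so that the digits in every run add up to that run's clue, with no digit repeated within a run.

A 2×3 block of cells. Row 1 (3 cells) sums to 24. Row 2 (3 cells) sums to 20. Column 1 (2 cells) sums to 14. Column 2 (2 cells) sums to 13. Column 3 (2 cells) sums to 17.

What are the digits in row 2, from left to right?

24 in 3 cells must be {7,8,9}; 17 in 2 cells must be {8,9}.
Nothing is forced directly, so branch on (1,1), whose candidates are 8 or 9. If (1,1) = 8: that forces (1,3) = 9, (2,1) = 6, after which (2,3) would have to be in {5,9} for the 20 across but in {8} for the 17 down — contradiction. So (1,1) = 9.
Given what's placed, (1,3) must be 8 to fit the 24 across and 17 down.
(2,1) = 14 − 9 = 5 completes the 14 down.
(2,3) = 17 − 8 = 9 completes the 17 down.
(1,2) = 24 − 17 = 7 completes the 24 across.
(2,2) = 20 − 14 = 6 completes the 20 across.

5 6 9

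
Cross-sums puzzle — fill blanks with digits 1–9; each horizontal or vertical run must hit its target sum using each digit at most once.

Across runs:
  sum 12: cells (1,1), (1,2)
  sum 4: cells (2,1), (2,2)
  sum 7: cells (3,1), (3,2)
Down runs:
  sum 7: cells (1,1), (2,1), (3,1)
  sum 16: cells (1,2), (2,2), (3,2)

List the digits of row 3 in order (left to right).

2 5

4 in 2 cells must be {1,3}; 7 in 3 cells must be {1,2,4}.
The 12 across and the 7 down share only 4, so (1,1) = 4.
(1,2) = 12 − 4 = 8 completes the 12 across.
Given what's placed, (2,1) must be 1 to fit the 4 across and 7 down.
(2,2) = 4 − 1 = 3 completes the 4 across.
(3,1) = 7 − 5 = 2 completes the 7 down.
(3,2) = 7 − 2 = 5 completes the 7 across.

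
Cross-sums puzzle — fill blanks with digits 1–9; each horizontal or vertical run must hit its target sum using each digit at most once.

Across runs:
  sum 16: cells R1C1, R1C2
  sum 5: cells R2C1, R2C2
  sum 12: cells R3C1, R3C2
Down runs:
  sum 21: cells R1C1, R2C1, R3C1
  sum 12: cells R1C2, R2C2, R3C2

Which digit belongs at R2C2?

1

16 in 2 cells must be {7,9}.
The 5 across and the 21 down share only 4, so R2C1 = 4.
R2C2 = 5 − 4 = 1 completes the 5 across.
Given what's placed, R1C1 must be 9 to fit the 16 across and 21 down.
R1C2 = 16 − 9 = 7 completes the 16 across.
R3C1 = 21 − 13 = 8 completes the 21 down.
R3C2 = 12 − 8 = 4 completes the 12 across.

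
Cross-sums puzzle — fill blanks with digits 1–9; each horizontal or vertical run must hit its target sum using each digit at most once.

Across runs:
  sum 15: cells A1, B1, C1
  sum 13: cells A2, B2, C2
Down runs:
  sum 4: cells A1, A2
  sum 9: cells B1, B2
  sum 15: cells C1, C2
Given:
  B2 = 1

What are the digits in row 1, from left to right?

1 8 6

4 in 2 cells must be {1,3}.
B1 = 9 − 1 = 8 completes the 9 down.
C1 = 6: the only remaining digit allowed by both the 15 across and the 15 down.
A2 = 3: the only remaining digit allowed by both the 13 across and the 4 down.
C2 = 13 − 4 = 9 completes the 13 across.
A1 = 15 − 14 = 1 completes the 15 across.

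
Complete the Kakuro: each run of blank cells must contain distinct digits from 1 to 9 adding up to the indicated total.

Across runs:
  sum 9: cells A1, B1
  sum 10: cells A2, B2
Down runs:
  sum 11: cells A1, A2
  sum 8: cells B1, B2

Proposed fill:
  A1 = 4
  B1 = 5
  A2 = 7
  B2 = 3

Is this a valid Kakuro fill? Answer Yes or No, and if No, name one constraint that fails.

Yes

Across: 4+5=9; 7+3=10. Down: 4+7=11; 5+3=8. No digit repeats within any run.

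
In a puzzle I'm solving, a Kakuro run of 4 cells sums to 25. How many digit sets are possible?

4 distinct digits from 1–9 sum between 10 and 30.
Enumerating: {1,7,8,9}, {2,6,8,9}, {3,5,8,9}, {3,6,7,9}, {4,5,7,9}, {4,6,7,8}.

6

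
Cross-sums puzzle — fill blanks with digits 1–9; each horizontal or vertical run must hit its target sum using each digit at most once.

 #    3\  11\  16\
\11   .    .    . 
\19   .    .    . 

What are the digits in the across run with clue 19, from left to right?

2, 8, 9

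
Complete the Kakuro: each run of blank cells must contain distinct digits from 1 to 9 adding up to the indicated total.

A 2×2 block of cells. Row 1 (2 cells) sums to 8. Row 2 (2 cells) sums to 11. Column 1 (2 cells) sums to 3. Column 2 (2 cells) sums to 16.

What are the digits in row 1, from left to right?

3 in 2 cells must be {1,2}; 16 in 2 cells must be {7,9}.
The 8 across and the 16 down share only 7, so (1,2) = 7.
The 11 across and the 3 down share only 2, so (2,1) = 2.
(2,2) = 11 − 2 = 9 completes the 11 across.
(1,1) = 8 − 7 = 1 completes the 8 across.

1, 7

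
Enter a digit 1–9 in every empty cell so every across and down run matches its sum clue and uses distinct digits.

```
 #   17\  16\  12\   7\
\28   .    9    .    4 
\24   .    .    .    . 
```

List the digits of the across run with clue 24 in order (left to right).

9 7 5 3

17 in 2 cells must be {8,9}; 16 in 2 cells must be {7,9}.
Given what's placed, R1C1 must be 8 to fit the 28 across and 17 down.
R1C3 = 28 − 21 = 7 completes the 28 across.
R2C1 = 17 − 8 = 9 completes the 17 down.
R2C2 = 16 − 9 = 7 completes the 16 down.
R2C3 = 12 − 7 = 5 completes the 12 down.
R2C4 = 24 − 21 = 3 completes the 24 across.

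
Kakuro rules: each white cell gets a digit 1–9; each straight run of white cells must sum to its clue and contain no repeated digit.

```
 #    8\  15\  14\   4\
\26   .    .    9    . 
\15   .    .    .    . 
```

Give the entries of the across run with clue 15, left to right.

4 in 2 cells must be {1,3}.
Given what's placed, R1C4 must be 3 to fit the 26 across and 4 down.
R2C3 = 14 − 9 = 5 completes the 14 down.
R2C4 = 4 − 3 = 1 completes the 4 down.
R1C1 = 6: the only remaining digit allowed by both the 26 across and the 8 down.
R1C2 = 26 − 18 = 8 completes the 26 across.
R2C1 = 8 − 6 = 2 completes the 8 down.
R2C2 = 15 − 8 = 7 completes the 15 across.

2, 7, 5, 1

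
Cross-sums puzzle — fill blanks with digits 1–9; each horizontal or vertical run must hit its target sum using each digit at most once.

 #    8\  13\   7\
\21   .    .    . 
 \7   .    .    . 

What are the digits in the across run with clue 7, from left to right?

1 4 2

7 in 3 cells must be {1,2,4}.
The 7 across and the 13 down share only 4, so R2C2 = 4.
R1C2 = 13 − 4 = 9 completes the 13 down.
Nothing is forced directly, so branch on R1C1, whose candidates are 5 or 7. If R1C1 = 5: then R1C3 would have to be in {7} for the 21 across but in {1,2,3,4,5,6} for the 7 down — contradiction. So R1C1 = 7.
R1C3 = 21 − 16 = 5 completes the 21 across.
R2C1 = 8 − 7 = 1 completes the 8 down.
R2C3 = 7 − 5 = 2 completes the 7 across.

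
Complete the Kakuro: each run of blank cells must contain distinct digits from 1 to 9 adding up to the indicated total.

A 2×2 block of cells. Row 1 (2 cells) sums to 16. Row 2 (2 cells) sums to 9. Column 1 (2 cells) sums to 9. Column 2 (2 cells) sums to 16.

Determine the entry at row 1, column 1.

16 in 2 cells must be {7,9}.
The 16 across and the 9 down share only 7, so (1,1) = 7.
(1,2) = 16 − 7 = 9 completes the 16 across.
(2,1) = 9 − 7 = 2 completes the 9 down.
(2,2) = 9 − 2 = 7 completes the 9 across.

7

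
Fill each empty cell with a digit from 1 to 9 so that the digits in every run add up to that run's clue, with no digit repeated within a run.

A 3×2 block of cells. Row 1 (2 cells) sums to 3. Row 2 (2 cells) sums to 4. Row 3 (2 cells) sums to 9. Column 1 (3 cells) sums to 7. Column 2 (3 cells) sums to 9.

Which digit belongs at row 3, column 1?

4

3 in 2 cells must be {1,2}; 4 in 2 cells must be {1,3}; 7 in 3 cells must be {1,2,4}.
The 4 across and the 7 down share only 1, so (2,1) = 1.
(2,2) = 4 − 1 = 3 completes the 4 across.
Given what's placed, (1,1) must be 2 to fit the 3 across and 7 down.
(1,2) = 3 − 2 = 1 completes the 3 across.
(3,1) = 7 − 3 = 4 completes the 7 down.
(3,2) = 9 − 4 = 5 completes the 9 across.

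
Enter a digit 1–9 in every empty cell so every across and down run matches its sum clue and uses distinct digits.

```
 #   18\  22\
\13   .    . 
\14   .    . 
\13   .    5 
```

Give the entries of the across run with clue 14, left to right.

R3C1 = 13 − 5 = 8 completes the 13 across.
Nothing is forced directly, so branch on R1C2, whose candidates are 8 or 9. If R1C2 = 8: then R1C1 would have to be in {5} for the 13 across but in {1,3,4,6,7,9} for the 18 down — contradiction. So R1C2 = 9.
R1C1 = 13 − 9 = 4 completes the 13 across.
R2C1 = 18 − 12 = 6 completes the 18 down.
R2C2 = 14 − 6 = 8 completes the 14 across.

6 8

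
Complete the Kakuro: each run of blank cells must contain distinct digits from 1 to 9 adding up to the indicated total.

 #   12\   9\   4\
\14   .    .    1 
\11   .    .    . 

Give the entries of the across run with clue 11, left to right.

7 1 3

4 in 2 cells must be {1,3}.
R2C3 = 4 − 1 = 3 completes the 4 down.
Given what's placed, R2C1 must be 7 to fit the 11 across and 12 down.
R2C2 = 11 − 10 = 1 completes the 11 across.
R1C1 = 12 − 7 = 5 completes the 12 down.
R1C2 = 14 − 6 = 8 completes the 14 across.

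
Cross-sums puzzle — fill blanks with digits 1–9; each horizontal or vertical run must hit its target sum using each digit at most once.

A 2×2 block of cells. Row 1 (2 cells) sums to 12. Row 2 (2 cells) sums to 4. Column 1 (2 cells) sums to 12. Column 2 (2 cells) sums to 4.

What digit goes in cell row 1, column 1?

9

4 in 2 cells must be {1,3}.
The 12 across and the 4 down share only 3, so (1,2) = 3.
The 4 across and the 12 down share only 3, so (2,1) = 3.
(2,2) = 4 − 3 = 1 completes the 4 across.
(1,1) = 12 − 3 = 9 completes the 12 across.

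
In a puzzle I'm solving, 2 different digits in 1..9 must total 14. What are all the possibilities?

{5,9}; {6,8}

2 distinct digits from 1–9 sum between 3 and 17.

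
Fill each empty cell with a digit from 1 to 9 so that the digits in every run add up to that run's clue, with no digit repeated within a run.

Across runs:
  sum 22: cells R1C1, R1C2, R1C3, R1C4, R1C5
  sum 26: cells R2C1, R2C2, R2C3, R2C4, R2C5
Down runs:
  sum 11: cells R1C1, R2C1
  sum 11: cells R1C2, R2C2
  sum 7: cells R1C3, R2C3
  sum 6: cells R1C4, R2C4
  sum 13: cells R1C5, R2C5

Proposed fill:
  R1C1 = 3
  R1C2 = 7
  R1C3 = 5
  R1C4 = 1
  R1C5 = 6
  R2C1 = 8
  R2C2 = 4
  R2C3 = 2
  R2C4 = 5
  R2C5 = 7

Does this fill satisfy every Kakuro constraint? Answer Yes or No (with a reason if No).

Across: 3+7+5+1+6=22; 8+4+2+5+7=26. Down: 3+8=11; 7+4=11; 5+2=7; 1+5=6; 6+7=13. No digit repeats within any run.

Yes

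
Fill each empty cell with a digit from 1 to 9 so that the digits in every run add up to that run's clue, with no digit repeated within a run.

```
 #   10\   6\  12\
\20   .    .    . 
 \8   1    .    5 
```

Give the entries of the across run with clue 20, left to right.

9 4 7

R1C1 = 10 − 1 = 9 completes the 10 down.
R1C3 = 12 − 5 = 7 completes the 12 down.
R2C2 = 8 − 6 = 2 completes the 8 across.
R1C2 = 20 − 16 = 4 completes the 20 across.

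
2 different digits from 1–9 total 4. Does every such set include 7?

No

The only way to make 4 from 2 distinct digits is {1,3}, which does not contain 7.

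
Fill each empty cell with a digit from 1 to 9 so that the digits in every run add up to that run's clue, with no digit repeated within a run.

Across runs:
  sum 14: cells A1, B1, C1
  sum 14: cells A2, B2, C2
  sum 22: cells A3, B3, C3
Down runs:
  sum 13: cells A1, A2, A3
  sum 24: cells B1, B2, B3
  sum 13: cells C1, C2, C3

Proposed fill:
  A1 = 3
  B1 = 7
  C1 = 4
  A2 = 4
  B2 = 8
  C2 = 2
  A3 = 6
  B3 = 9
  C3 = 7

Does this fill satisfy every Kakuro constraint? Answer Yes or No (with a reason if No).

Across: 3+7+4=14; 4+8+2=14; 6+9+7=22. Down: 3+4+6=13; 7+8+9=24; 4+2+7=13. No digit repeats within any run.

Yes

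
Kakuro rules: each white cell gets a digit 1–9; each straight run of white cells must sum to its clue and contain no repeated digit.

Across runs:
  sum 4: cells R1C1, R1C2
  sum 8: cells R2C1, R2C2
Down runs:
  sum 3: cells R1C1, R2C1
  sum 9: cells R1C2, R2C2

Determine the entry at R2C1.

2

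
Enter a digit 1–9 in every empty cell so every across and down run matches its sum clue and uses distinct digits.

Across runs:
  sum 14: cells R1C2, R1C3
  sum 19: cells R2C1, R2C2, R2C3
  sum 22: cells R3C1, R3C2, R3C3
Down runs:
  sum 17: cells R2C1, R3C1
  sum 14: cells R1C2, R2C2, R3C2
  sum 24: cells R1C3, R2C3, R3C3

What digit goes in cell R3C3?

9

17 in 2 cells must be {8,9}; 24 in 3 cells must be {7,8,9}.
Nothing is forced directly, so branch on R2C3, whose candidates are 7 or 8 or 9. If R2C3 = 8: that forces R1C3 = 9, R2C1 = 9, R2C2 = 2, R3C1 = 8, after which R3C3 would have to be in {5,9} for the 22 across but in {7} for the 24 down — contradiction. If R2C3 = 9: that forces R1C3 = 8, R2C1 = 8, R2C2 = 2, R3C1 = 9, R3C3 = 7, after which R1C2 would have to be in {6} for the 14 across but in {3,4,5,7,8,9} for the 14 down — contradiction. So R2C3 = 7.
Nothing is forced directly, so branch on R1C3, whose candidates are 8 or 9. If R1C3 = 9: that forces R1C2 = 5, R3C3 = 8, R3C1 = 9, after which R3C2 would have to be in {5} for the 22 across but in {1,2,3,6,7,8} for the 14 down — contradiction. So R1C3 = 8.
R1C2 = 14 − 8 = 6 completes the 14 across.
R2C2 = 3: the only remaining digit allowed by both the 19 across and the 14 down.
R3C2 = 14 − 9 = 5 completes the 14 down.
R3C3 = 24 − 15 = 9 completes the 24 down.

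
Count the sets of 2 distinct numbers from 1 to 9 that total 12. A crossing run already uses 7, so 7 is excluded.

2 distinct digits from 1–9 sum between 3 and 17.
Dropping sets that contain 7.
Enumerating: {3,9}, {4,8}.

2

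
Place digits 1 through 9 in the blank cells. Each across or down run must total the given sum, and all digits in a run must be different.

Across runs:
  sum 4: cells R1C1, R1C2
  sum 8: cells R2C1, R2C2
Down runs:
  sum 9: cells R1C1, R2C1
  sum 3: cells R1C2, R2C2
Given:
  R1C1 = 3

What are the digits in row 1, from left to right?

4 in 2 cells must be {1,3}; 3 in 2 cells must be {1,2}.
R1C2 = 4 − 3 = 1 completes the 4 across.
R2C1 = 9 − 3 = 6 completes the 9 down.
R2C2 = 8 − 6 = 2 completes the 8 across.

3 1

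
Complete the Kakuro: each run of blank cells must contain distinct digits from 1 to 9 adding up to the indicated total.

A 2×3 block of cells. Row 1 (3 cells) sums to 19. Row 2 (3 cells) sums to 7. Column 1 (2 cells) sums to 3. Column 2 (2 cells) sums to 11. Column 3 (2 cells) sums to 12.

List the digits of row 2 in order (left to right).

7 in 3 cells must be {1,2,4}; 3 in 2 cells must be {1,2}.
The 19 across and the 3 down share only 2, so (1,1) = 2.
(2,1) = 3 − 2 = 1 completes the 3 down.
Given what's placed, (2,3) must be 4 to fit the 7 across and 12 down.
(1,3) = 12 − 4 = 8 completes the 12 down.
(2,2) = 7 − 5 = 2 completes the 7 across.
(1,2) = 19 − 10 = 9 completes the 19 across.

1 2 4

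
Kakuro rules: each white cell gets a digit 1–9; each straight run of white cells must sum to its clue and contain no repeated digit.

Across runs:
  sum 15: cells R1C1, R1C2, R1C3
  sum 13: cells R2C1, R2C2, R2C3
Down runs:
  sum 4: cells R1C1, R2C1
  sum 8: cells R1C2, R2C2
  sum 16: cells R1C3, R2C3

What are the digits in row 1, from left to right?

4 in 2 cells must be {1,3}; 16 in 2 cells must be {7,9}.
Nothing is forced directly, so branch on R1C1, whose candidates are 1 or 3. If R1C1 = 1: that forces R1C3 = 9, R2C1 = 3, after which R2C3 would have to be in {1,2,4,6,8,9} for the 13 across but in {7} for the 16 down — contradiction. So R1C1 = 3.
Given what's placed, R1C3 must be 7 to fit the 15 across and 16 down.
R2C1 = 4 − 3 = 1 completes the 4 down.
R2C3 = 16 − 7 = 9 completes the 16 down.
R1C2 = 15 − 10 = 5 completes the 15 across.
R2C2 = 13 − 10 = 3 completes the 13 across.

3 5 7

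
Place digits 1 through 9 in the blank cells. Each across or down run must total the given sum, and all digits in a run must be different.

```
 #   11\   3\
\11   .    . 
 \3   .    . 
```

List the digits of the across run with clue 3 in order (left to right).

2 1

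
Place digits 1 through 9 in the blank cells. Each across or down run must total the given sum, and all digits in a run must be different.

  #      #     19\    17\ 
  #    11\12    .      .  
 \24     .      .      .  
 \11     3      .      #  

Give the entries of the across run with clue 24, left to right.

8 7 9

24 in 3 cells must be {7,8,9}; 17 in 2 cells must be {8,9}.
R2C1 = 11 − 3 = 8 completes the 11 down.
Given what's placed, R2C3 must be 9 to fit the 24 across and 17 down.
R3C2 = 11 − 3 = 8 completes the 11 across.
R1C3 = 17 − 9 = 8 completes the 17 down.
R2C2 = 24 − 17 = 7 completes the 24 across.
R1C2 = 12 − 8 = 4 completes the 12 across.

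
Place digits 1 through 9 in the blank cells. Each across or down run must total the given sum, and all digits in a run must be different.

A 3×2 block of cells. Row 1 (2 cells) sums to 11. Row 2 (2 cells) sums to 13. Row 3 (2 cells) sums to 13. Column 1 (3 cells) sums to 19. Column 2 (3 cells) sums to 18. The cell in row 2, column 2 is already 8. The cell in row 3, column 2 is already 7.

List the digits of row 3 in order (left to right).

6 7

(1,2) = 18 − 15 = 3 completes the 18 down.
(2,1) = 13 − 8 = 5 completes the 13 across.
(3,1) = 13 − 7 = 6 completes the 13 across.
(1,1) = 11 − 3 = 8 completes the 11 across.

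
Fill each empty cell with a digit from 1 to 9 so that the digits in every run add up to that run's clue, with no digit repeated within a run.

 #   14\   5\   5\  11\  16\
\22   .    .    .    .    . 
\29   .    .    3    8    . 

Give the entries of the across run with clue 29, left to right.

5, 4, 3, 8, 9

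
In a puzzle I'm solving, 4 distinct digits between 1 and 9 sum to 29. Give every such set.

{5,7,8,9}

4 distinct digits from 1–9 sum between 10 and 30.
Only one set works: {5,7,8,9}.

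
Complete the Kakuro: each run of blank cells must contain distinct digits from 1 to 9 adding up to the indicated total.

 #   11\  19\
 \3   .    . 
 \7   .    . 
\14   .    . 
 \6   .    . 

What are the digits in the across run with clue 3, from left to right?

3 in 2 cells must be {1,2}; 11 in 4 cells must be {1,2,3,5}.
Only 5 fits R3C1 under both its across sum 14 and down sum 11.
R3C2 = 14 − 5 = 9 completes the 14 across.
Nothing is forced directly, so branch on R1C1, whose candidates are 1 or 2. If R1C1 = 1: that forces R1C2 = 2, R4C1 = 2, after which R4C2 would have to be in {4} for the 6 across but in {1,3,5,7} for the 19 down — contradiction. So R1C1 = 2.
R1C2 = 3 − 2 = 1 completes the 3 across.

2 1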